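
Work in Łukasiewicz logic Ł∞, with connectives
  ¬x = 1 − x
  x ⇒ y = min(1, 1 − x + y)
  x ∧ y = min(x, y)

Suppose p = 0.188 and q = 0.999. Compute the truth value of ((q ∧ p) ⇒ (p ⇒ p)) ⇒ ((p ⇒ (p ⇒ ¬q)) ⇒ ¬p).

0.812

q ∧ p = min(0.999, 0.188) = 0.188
p ⇒ p = min(1, 1 − 0.188 + 0.188) = min(1, 1.000) = 1.000
(q ∧ p) ⇒ (p ⇒ p) = min(1, 1 − 0.188 + 1.000) = min(1, 1.812) = 1.000
¬q = 1 − 0.999 = 0.001
p ⇒ ¬q = min(1, 1 − 0.188 + 0.001) = min(1, 0.813) = 0.813
p ⇒ (p ⇒ ¬q) = min(1, 1 − 0.188 + 0.813) = min(1, 1.625) = 1.000
¬p = 1 − 0.188 = 0.812
(p ⇒ (p ⇒ ¬q)) ⇒ ¬p = min(1, 1 − 1.000 + 0.812) = min(1, 0.812) = 0.812
((q ∧ p) ⇒ (p ⇒ p)) ⇒ ((p ⇒ (p ⇒ ¬q)) ⇒ ¬p) = min(1, 1 − 1.000 + 0.812) = min(1, 0.812) = 0.812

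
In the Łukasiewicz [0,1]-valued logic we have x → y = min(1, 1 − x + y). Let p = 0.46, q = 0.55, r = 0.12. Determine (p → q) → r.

0.12

p → q = min(1, 1 − 0.46 + 0.55) = min(1, 1.09) = 1.00
(p → q) → r = min(1, 1 − 1.00 + 0.12) = min(1, 0.12) = 0.12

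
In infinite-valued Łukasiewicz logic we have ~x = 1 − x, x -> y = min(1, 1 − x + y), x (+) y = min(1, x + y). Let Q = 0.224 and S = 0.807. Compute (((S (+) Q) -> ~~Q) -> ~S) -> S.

0.838

S (+) Q = min(1, 0.807 + 0.224) = min(1, 1.031) = 1.000
~Q = 1 − 0.224 = 0.776
~~Q = 1 − 0.776 = 0.224
(S (+) Q) -> ~~Q = min(1, 1 − 1.000 + 0.224) = min(1, 0.224) = 0.224
~S = 1 − 0.807 = 0.193
((S (+) Q) -> ~~Q) -> ~S = min(1, 1 − 0.224 + 0.193) = min(1, 0.969) = 0.969
(((S (+) Q) -> ~~Q) -> ~S) -> S = min(1, 1 − 0.969 + 0.807) = min(1, 0.838) = 0.838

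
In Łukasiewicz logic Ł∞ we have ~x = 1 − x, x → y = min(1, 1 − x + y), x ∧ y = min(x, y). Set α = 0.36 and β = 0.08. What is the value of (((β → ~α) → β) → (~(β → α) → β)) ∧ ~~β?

~α = 1 − 0.36 = 0.64
β → ~α = min(1, 1 − 0.08 + 0.64) = min(1, 1.56) = 1.00
(β → ~α) → β = min(1, 1 − 1.00 + 0.08) = min(1, 0.08) = 0.08
β → α = min(1, 1 − 0.08 + 0.36) = min(1, 1.28) = 1.00
~(β → α) = 1 − 1.00 = 0.00
~(β → α) → β = min(1, 1 − 0.00 + 0.08) = min(1, 1.08) = 1.00
((β → ~α) → β) → (~(β → α) → β) = min(1, 1 − 0.08 + 1.00) = min(1, 1.92) = 1.00
~β = 1 − 0.08 = 0.92
~~β = 1 − 0.92 = 0.08
(((β → ~α) → β) → (~(β → α) → β)) ∧ ~~β = min(1.00, 0.08) = 0.08

0.08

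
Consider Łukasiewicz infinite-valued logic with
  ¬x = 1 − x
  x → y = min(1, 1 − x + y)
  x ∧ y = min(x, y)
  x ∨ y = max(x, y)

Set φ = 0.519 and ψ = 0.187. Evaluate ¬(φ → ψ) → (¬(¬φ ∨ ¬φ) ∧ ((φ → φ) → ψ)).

φ → ψ = min(1, 1 − 0.519 + 0.187) = min(1, 0.668) = 0.668
¬(φ → ψ) = 1 − 0.668 = 0.332
¬φ = 1 − 0.519 = 0.481
¬φ ∨ ¬φ = max(0.481, 0.481) = 0.481
¬(¬φ ∨ ¬φ) = 1 − 0.481 = 0.519
φ → φ = min(1, 1 − 0.519 + 0.519) = min(1, 1.000) = 1.000
(φ → φ) → ψ = min(1, 1 − 1.000 + 0.187) = min(1, 0.187) = 0.187
¬(¬φ ∨ ¬φ) ∧ ((φ → φ) → ψ) = min(0.519, 0.187) = 0.187
¬(φ → ψ) → (¬(¬φ ∨ ¬φ) ∧ ((φ → φ) → ψ)) = min(1, 1 − 0.332 + 0.187) = min(1, 0.855) = 0.855

0.855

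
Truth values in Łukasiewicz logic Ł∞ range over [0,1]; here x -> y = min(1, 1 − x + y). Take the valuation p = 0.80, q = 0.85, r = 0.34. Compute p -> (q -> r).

0.69

q -> r = min(1, 1 − 0.85 + 0.34) = min(1, 0.49) = 0.49
p -> (q -> r) = min(1, 1 − 0.80 + 0.49) = min(1, 0.69) = 0.69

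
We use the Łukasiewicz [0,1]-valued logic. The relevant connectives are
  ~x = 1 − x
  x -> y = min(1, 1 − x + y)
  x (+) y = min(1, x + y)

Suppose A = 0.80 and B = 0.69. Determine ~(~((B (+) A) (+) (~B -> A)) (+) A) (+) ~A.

0.40

B (+) A = min(1, 0.69 + 0.80) = min(1, 1.49) = 1.00
~B = 1 − 0.69 = 0.31
~B -> A = min(1, 1 − 0.31 + 0.80) = min(1, 1.49) = 1.00
(B (+) A) (+) (~B -> A) = min(1, 1.00 + 1.00) = min(1, 2.00) = 1.00
~((B (+) A) (+) (~B -> A)) = 1 − 1.00 = 0.00
~((B (+) A) (+) (~B -> A)) (+) A = min(1, 0.00 + 0.80) = min(1, 0.80) = 0.80
~(~((B (+) A) (+) (~B -> A)) (+) A) = 1 − 0.80 = 0.20
~A = 1 − 0.80 = 0.20
~(~((B (+) A) (+) (~B -> A)) (+) A) (+) ~A = min(1, 0.20 + 0.20) = min(1, 0.40) = 0.40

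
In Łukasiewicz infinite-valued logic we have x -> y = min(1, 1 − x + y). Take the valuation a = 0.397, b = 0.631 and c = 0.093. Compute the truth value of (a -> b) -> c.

0.093

a -> b = min(1, 1 − 0.397 + 0.631) = min(1, 1.234) = 1.000
(a -> b) -> c = min(1, 1 − 1.000 + 0.093) = min(1, 0.093) = 0.093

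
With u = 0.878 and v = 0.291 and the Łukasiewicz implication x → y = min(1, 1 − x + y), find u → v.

0.413

u → v = min(1, 1 − 0.878 + 0.291) = min(1, 0.413) = 0.413
For comparison, the Gödel implication (1 if x ≤ y else y) would give 0.291.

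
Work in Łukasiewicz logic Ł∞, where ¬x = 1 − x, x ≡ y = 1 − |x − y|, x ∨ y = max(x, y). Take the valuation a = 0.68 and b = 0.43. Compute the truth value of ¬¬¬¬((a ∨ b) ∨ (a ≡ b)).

a ∨ b = max(0.68, 0.43) = 0.68
a ≡ b = 1 − |0.68 − 0.43| = 1 − 0.25 = 0.75
(a ∨ b) ∨ (a ≡ b) = max(0.68, 0.75) = 0.75
¬((a ∨ b) ∨ (a ≡ b)) = 1 − 0.75 = 0.25
¬¬((a ∨ b) ∨ (a ≡ b)) = 1 − 0.25 = 0.75
¬¬¬((a ∨ b) ∨ (a ≡ b)) = 1 − 0.75 = 0.25
¬¬¬¬((a ∨ b) ∨ (a ≡ b)) = 1 − 0.25 = 0.75

0.75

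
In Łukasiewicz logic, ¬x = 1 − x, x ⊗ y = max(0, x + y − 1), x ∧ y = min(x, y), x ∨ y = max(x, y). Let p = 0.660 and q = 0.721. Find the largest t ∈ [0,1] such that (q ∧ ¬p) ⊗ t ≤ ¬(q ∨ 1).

¬p = 1 − 0.660 = 0.340
q ∧ ¬p = min(0.721, 0.340) = 0.340
So the left factor is q ∧ ¬p = 0.340.
q ∨ 1 = max(0.721, 1.000) = 1.000
¬(q ∨ 1) = 1 − 1.000 = 0.000
So the right-hand bound is ¬(q ∨ 1) = 0.000.
The residuum of the Łukasiewicz t-norm gives the supremum: min(1, 1 − 0.340 + 0.000).
1 − 0.340 + 0.000 = 0.660, so t = min(1, 0.660) = 0.660.
Check: 0.340 ⊗ 0.660 = max(0, 0.000) = 0.000 ≤ 0.000.

0.660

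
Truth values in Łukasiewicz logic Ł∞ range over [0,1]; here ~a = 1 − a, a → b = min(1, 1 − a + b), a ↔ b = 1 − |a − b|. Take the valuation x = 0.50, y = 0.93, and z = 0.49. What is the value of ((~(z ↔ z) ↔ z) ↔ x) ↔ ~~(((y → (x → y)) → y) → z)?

0.57

z ↔ z = 1 − |0.49 − 0.49| = 1 − 0.00 = 1.00
~(z ↔ z) = 1 − 1.00 = 0.00
~(z ↔ z) ↔ z = 1 − |0.00 − 0.49| = 1 − 0.49 = 0.51
(~(z ↔ z) ↔ z) ↔ x = 1 − |0.51 − 0.50| = 1 − 0.01 = 0.99
x → y = min(1, 1 − 0.50 + 0.93) = min(1, 1.43) = 1.00
y → (x → y) = min(1, 1 − 0.93 + 1.00) = min(1, 1.07) = 1.00
(y → (x → y)) → y = min(1, 1 − 1.00 + 0.93) = min(1, 0.93) = 0.93
((y → (x → y)) → y) → z = min(1, 1 − 0.93 + 0.49) = min(1, 0.56) = 0.56
~(((y → (x → y)) → y) → z) = 1 − 0.56 = 0.44
~~(((y → (x → y)) → y) → z) = 1 − 0.44 = 0.56
((~(z ↔ z) ↔ z) ↔ x) ↔ ~~(((y → (x → y)) → y) → z) = 1 − |0.99 − 0.56| = 1 − 0.43 = 0.57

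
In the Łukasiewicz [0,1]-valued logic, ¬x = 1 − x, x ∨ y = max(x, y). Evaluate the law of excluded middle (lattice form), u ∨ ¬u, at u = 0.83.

0.83

¬u = 1 − 0.83 = 0.17
u ∨ ¬u = max(0.83, 0.17) = 0.83
(The value 0.83 < 1 shows this instance is not satisfied; not a Ł∞-tautology — its value is max(a, 1−a).)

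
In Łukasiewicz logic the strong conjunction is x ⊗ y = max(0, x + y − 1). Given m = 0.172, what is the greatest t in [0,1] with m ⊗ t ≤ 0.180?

The residuum of the Łukasiewicz t-norm gives the supremum: min(1, 1 − 0.172 + 0.180).
1 − 0.172 + 0.180 = 1.008, so t = min(1, 1.008) = 1.000.
Check: 0.172 ⊗ 1.000 = max(0, 0.172) = 0.172 ≤ 0.180.

1.000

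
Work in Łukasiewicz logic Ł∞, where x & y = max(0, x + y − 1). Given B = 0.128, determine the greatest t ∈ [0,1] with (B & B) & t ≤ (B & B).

B & B = max(0, 0.128 + 0.128 − 1) = max(0, -0.744) = 0.000
So the left factor is B & B = 0.000.
So the right-hand bound is B & B = 0.000.
The residuum of the Łukasiewicz t-norm gives the supremum: min(1, 1 − 0.000 + 0.000).
1 − 0.000 + 0.000 = 1.000, so t = min(1, 1.000) = 1.000.
Check: 0.000 & 1.000 = max(0, 0.000) = 0.000 ≤ 0.000.

1.000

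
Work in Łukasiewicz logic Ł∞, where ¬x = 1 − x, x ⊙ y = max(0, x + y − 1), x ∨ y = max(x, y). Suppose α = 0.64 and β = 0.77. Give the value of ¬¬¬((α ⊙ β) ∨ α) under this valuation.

0.36

α ⊙ β = max(0, 0.64 + 0.77 − 1) = max(0, 0.41) = 0.41
(α ⊙ β) ∨ α = max(0.41, 0.64) = 0.64
¬((α ⊙ β) ∨ α) = 1 − 0.64 = 0.36
¬¬((α ⊙ β) ∨ α) = 1 − 0.36 = 0.64
¬¬¬((α ⊙ β) ∨ α) = 1 − 0.64 = 0.36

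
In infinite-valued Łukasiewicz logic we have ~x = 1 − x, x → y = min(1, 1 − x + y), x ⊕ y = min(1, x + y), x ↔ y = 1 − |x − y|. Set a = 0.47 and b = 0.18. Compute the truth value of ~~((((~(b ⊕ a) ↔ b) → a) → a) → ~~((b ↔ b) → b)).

b ⊕ a = min(1, 0.18 + 0.47) = min(1, 0.65) = 0.65
~(b ⊕ a) = 1 − 0.65 = 0.35
~(b ⊕ a) ↔ b = 1 − |0.35 − 0.18| = 1 − 0.17 = 0.83
(~(b ⊕ a) ↔ b) → a = min(1, 1 − 0.83 + 0.47) = min(1, 0.64) = 0.64
((~(b ⊕ a) ↔ b) → a) → a = min(1, 1 − 0.64 + 0.47) = min(1, 0.83) = 0.83
b ↔ b = 1 − |0.18 − 0.18| = 1 − 0.00 = 1.00
(b ↔ b) → b = min(1, 1 − 1.00 + 0.18) = min(1, 0.18) = 0.18
~((b ↔ b) → b) = 1 − 0.18 = 0.82
~~((b ↔ b) → b) = 1 − 0.82 = 0.18
(((~(b ⊕ a) ↔ b) → a) → a) → ~~((b ↔ b) → b) = min(1, 1 − 0.83 + 0.18) = min(1, 0.35) = 0.35
~((((~(b ⊕ a) ↔ b) → a) → a) → ~~((b ↔ b) → b)) = 1 − 0.35 = 0.65
~~((((~(b ⊕ a) ↔ b) → a) → a) → ~~((b ↔ b) → b)) = 1 − 0.65 = 0.35

0.35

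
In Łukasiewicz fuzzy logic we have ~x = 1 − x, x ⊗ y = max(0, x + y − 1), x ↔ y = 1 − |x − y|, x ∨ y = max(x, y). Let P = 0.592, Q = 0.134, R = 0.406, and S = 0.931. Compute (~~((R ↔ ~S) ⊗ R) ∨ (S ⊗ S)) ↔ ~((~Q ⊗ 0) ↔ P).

0.730

~S = 1 − 0.931 = 0.069
R ↔ ~S = 1 − |0.406 − 0.069| = 1 − 0.337 = 0.663
(R ↔ ~S) ⊗ R = max(0, 0.663 + 0.406 − 1) = max(0, 0.069) = 0.069
~((R ↔ ~S) ⊗ R) = 1 − 0.069 = 0.931
~~((R ↔ ~S) ⊗ R) = 1 − 0.931 = 0.069
S ⊗ S = max(0, 0.931 + 0.931 − 1) = max(0, 0.862) = 0.862
~~((R ↔ ~S) ⊗ R) ∨ (S ⊗ S) = max(0.069, 0.862) = 0.862
~Q = 1 − 0.134 = 0.866
~Q ⊗ 0 = max(0, 0.866 + 0.000 − 1) = max(0, -0.134) = 0.000
(~Q ⊗ 0) ↔ P = 1 − |0.000 − 0.592| = 1 − 0.592 = 0.408
~((~Q ⊗ 0) ↔ P) = 1 − 0.408 = 0.592
(~~((R ↔ ~S) ⊗ R) ∨ (S ⊗ S)) ↔ ~((~Q ⊗ 0) ↔ P) = 1 − |0.862 − 0.592| = 1 − 0.270 = 0.730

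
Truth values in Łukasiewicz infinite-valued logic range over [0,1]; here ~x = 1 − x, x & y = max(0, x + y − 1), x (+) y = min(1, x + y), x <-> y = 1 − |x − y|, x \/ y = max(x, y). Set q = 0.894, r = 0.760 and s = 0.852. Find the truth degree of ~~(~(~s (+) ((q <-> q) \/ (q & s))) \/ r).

0.760

~s = 1 − 0.852 = 0.148
q <-> q = 1 − |0.894 − 0.894| = 1 − 0.000 = 1.000
q & s = max(0, 0.894 + 0.852 − 1) = max(0, 0.746) = 0.746
(q <-> q) \/ (q & s) = max(1.000, 0.746) = 1.000
~s (+) ((q <-> q) \/ (q & s)) = min(1, 0.148 + 1.000) = min(1, 1.148) = 1.000
~(~s (+) ((q <-> q) \/ (q & s))) = 1 − 1.000 = 0.000
~(~s (+) ((q <-> q) \/ (q & s))) \/ r = max(0.000, 0.760) = 0.760
~(~(~s (+) ((q <-> q) \/ (q & s))) \/ r) = 1 − 0.760 = 0.240
~~(~(~s (+) ((q <-> q) \/ (q & s))) \/ r) = 1 − 0.240 = 0.760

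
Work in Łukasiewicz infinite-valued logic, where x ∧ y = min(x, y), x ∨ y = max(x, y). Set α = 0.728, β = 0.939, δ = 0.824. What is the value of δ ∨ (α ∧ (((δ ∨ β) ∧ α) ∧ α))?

0.824

δ ∨ β = max(0.824, 0.939) = 0.939
(δ ∨ β) ∧ α = min(0.939, 0.728) = 0.728
((δ ∨ β) ∧ α) ∧ α = min(0.728, 0.728) = 0.728
α ∧ (((δ ∨ β) ∧ α) ∧ α) = min(0.728, 0.728) = 0.728
δ ∨ (α ∧ (((δ ∨ β) ∧ α) ∧ α)) = max(0.824, 0.728) = 0.824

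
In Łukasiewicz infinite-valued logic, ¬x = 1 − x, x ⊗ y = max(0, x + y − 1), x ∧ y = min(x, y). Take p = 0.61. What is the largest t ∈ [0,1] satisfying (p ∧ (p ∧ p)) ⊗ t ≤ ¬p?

0.78

p ∧ p = min(0.61, 0.61) = 0.61
p ∧ (p ∧ p) = min(0.61, 0.61) = 0.61
So the left factor is p ∧ (p ∧ p) = 0.61.
¬p = 1 − 0.61 = 0.39
So the right-hand bound is ¬p = 0.39.
The residuum of the Łukasiewicz t-norm gives the supremum: min(1, 1 − 0.61 + 0.39).
1 − 0.61 + 0.39 = 0.78, so t = min(1, 0.78) = 0.78.
Check: 0.61 ⊗ 0.78 = max(0, 0.39) = 0.39 ≤ 0.39.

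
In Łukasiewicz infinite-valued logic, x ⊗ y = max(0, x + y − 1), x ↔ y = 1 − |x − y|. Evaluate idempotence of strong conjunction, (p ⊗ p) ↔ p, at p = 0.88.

0.88

p ⊗ p = max(0, 0.88 + 0.88 − 1) = max(0, 0.76) = 0.76
(p ⊗ p) ↔ p = 1 − |0.76 − 0.88| = 1 − 0.12 = 0.88
(The value 0.88 < 1 shows this instance is not satisfied; fails in Ł∞ since a ⊗ a = max(0, 2a−1) ≠ a in general.)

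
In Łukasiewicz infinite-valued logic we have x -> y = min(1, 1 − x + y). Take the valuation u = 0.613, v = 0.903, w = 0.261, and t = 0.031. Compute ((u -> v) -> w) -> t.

u -> v = min(1, 1 − 0.613 + 0.903) = min(1, 1.290) = 1.000
(u -> v) -> w = min(1, 1 − 1.000 + 0.261) = min(1, 0.261) = 0.261
((u -> v) -> w) -> t = min(1, 1 − 0.261 + 0.031) = min(1, 0.770) = 0.770

0.770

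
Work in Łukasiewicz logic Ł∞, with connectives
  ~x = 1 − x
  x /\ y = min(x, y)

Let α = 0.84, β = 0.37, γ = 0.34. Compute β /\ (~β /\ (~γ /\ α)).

~β = 1 − 0.37 = 0.63
~γ = 1 − 0.34 = 0.66
~γ /\ α = min(0.66, 0.84) = 0.66
~β /\ (~γ /\ α) = min(0.63, 0.66) = 0.63
β /\ (~β /\ (~γ /\ α)) = min(0.37, 0.63) = 0.37

0.37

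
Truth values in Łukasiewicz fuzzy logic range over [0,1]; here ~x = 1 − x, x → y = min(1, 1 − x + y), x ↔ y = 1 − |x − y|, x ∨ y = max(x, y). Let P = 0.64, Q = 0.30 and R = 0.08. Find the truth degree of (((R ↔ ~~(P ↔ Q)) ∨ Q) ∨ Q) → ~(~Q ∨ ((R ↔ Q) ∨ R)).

P ↔ Q = 1 − |0.64 − 0.30| = 1 − 0.34 = 0.66
~(P ↔ Q) = 1 − 0.66 = 0.34
~~(P ↔ Q) = 1 − 0.34 = 0.66
R ↔ ~~(P ↔ Q) = 1 − |0.08 − 0.66| = 1 − 0.58 = 0.42
(R ↔ ~~(P ↔ Q)) ∨ Q = max(0.42, 0.30) = 0.42
((R ↔ ~~(P ↔ Q)) ∨ Q) ∨ Q = max(0.42, 0.30) = 0.42
~Q = 1 − 0.30 = 0.70
R ↔ Q = 1 − |0.08 − 0.30| = 1 − 0.22 = 0.78
(R ↔ Q) ∨ R = max(0.78, 0.08) = 0.78
~Q ∨ ((R ↔ Q) ∨ R) = max(0.70, 0.78) = 0.78
~(~Q ∨ ((R ↔ Q) ∨ R)) = 1 − 0.78 = 0.22
(((R ↔ ~~(P ↔ Q)) ∨ Q) ∨ Q) → ~(~Q ∨ ((R ↔ Q) ∨ R)) = min(1, 1 − 0.42 + 0.22) = min(1, 0.80) = 0.80

0.80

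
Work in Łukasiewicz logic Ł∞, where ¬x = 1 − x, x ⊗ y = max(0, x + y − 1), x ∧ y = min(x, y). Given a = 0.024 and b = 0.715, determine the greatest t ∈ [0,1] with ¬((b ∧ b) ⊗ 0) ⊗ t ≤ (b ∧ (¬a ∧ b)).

b ∧ b = min(0.715, 0.715) = 0.715
(b ∧ b) ⊗ 0 = max(0, 0.715 + 0.000 − 1) = max(0, -0.285) = 0.000
¬((b ∧ b) ⊗ 0) = 1 − 0.000 = 1.000
So the left factor is ¬((b ∧ b) ⊗ 0) = 1.000.
¬a = 1 − 0.024 = 0.976
¬a ∧ b = min(0.976, 0.715) = 0.715
b ∧ (¬a ∧ b) = min(0.715, 0.715) = 0.715
So the right-hand bound is b ∧ (¬a ∧ b) = 0.715.
The residuum of the Łukasiewicz t-norm gives the supremum: min(1, 1 − 1.000 + 0.715).
1 − 1.000 + 0.715 = 0.715, so t = min(1, 0.715) = 0.715.
Check: 1.000 ⊗ 0.715 = max(0, 0.715) = 0.715 ≤ 0.715.

0.715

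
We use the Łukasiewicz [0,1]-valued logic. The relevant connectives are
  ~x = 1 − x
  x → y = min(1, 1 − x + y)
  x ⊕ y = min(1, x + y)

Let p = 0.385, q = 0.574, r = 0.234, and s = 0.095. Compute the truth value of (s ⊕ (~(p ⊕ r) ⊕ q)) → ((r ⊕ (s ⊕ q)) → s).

0.192

p ⊕ r = min(1, 0.385 + 0.234) = min(1, 0.619) = 0.619
~(p ⊕ r) = 1 − 0.619 = 0.381
~(p ⊕ r) ⊕ q = min(1, 0.381 + 0.574) = min(1, 0.955) = 0.955
s ⊕ (~(p ⊕ r) ⊕ q) = min(1, 0.095 + 0.955) = min(1, 1.050) = 1.000
s ⊕ q = min(1, 0.095 + 0.574) = min(1, 0.669) = 0.669
r ⊕ (s ⊕ q) = min(1, 0.234 + 0.669) = min(1, 0.903) = 0.903
(r ⊕ (s ⊕ q)) → s = min(1, 1 − 0.903 + 0.095) = min(1, 0.192) = 0.192
(s ⊕ (~(p ⊕ r) ⊕ q)) → ((r ⊕ (s ⊕ q)) → s) = min(1, 1 − 1.000 + 0.192) = min(1, 0.192) = 0.192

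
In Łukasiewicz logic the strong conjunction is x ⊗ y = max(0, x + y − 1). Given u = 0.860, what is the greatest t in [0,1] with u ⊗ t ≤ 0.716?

0.856

The residuum of the Łukasiewicz t-norm gives the supremum: min(1, 1 − 0.860 + 0.716).
1 − 0.860 + 0.716 = 0.856, so t = min(1, 0.856) = 0.856.
Check: 0.860 ⊗ 0.856 = max(0, 0.716) = 0.716 ≤ 0.716.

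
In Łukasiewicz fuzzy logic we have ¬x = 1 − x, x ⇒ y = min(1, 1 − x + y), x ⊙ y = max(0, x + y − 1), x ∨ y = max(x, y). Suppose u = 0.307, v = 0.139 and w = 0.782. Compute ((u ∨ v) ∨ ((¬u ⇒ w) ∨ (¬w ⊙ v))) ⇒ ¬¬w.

u ∨ v = max(0.307, 0.139) = 0.307
¬u = 1 − 0.307 = 0.693
¬u ⇒ w = min(1, 1 − 0.693 + 0.782) = min(1, 1.089) = 1.000
¬w = 1 − 0.782 = 0.218
¬w ⊙ v = max(0, 0.218 + 0.139 − 1) = max(0, -0.643) = 0.000
(¬u ⇒ w) ∨ (¬w ⊙ v) = max(1.000, 0.000) = 1.000
(u ∨ v) ∨ ((¬u ⇒ w) ∨ (¬w ⊙ v)) = max(0.307, 1.000) = 1.000
¬¬w = 1 − 0.218 = 0.782
((u ∨ v) ∨ ((¬u ⇒ w) ∨ (¬w ⊙ v))) ⇒ ¬¬w = min(1, 1 − 1.000 + 0.782) = min(1, 0.782) = 0.782

0.782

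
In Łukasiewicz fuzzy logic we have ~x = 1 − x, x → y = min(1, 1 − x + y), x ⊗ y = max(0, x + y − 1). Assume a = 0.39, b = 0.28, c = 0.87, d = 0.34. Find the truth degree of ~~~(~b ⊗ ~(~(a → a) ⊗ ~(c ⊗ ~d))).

~b = 1 − 0.28 = 0.72
a → a = min(1, 1 − 0.39 + 0.39) = min(1, 1.00) = 1.00
~(a → a) = 1 − 1.00 = 0.00
~d = 1 − 0.34 = 0.66
c ⊗ ~d = max(0, 0.87 + 0.66 − 1) = max(0, 0.53) = 0.53
~(c ⊗ ~d) = 1 − 0.53 = 0.47
~(a → a) ⊗ ~(c ⊗ ~d) = max(0, 0.00 + 0.47 − 1) = max(0, -0.53) = 0.00
~(~(a → a) ⊗ ~(c ⊗ ~d)) = 1 − 0.00 = 1.00
~b ⊗ ~(~(a → a) ⊗ ~(c ⊗ ~d)) = max(0, 0.72 + 1.00 − 1) = max(0, 0.72) = 0.72
~(~b ⊗ ~(~(a → a) ⊗ ~(c ⊗ ~d))) = 1 − 0.72 = 0.28
~~(~b ⊗ ~(~(a → a) ⊗ ~(c ⊗ ~d))) = 1 − 0.28 = 0.72
~~~(~b ⊗ ~(~(a → a) ⊗ ~(c ⊗ ~d))) = 1 − 0.72 = 0.28

0.28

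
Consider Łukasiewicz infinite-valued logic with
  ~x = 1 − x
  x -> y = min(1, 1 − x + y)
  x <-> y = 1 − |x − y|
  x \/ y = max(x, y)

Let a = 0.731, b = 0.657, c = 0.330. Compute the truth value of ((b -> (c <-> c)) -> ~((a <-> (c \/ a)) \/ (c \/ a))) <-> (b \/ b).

c <-> c = 1 − |0.330 − 0.330| = 1 − 0.000 = 1.000
b -> (c <-> c) = min(1, 1 − 0.657 + 1.000) = min(1, 1.343) = 1.000
c \/ a = max(0.330, 0.731) = 0.731
a <-> (c \/ a) = 1 − |0.731 − 0.731| = 1 − 0.000 = 1.000
(a <-> (c \/ a)) \/ (c \/ a) = max(1.000, 0.731) = 1.000
~((a <-> (c \/ a)) \/ (c \/ a)) = 1 − 1.000 = 0.000
(b -> (c <-> c)) -> ~((a <-> (c \/ a)) \/ (c \/ a)) = min(1, 1 − 1.000 + 0.000) = min(1, 0.000) = 0.000
b \/ b = max(0.657, 0.657) = 0.657
((b -> (c <-> c)) -> ~((a <-> (c \/ a)) \/ (c \/ a))) <-> (b \/ b) = 1 − |0.000 − 0.657| = 1 − 0.657 = 0.343

0.343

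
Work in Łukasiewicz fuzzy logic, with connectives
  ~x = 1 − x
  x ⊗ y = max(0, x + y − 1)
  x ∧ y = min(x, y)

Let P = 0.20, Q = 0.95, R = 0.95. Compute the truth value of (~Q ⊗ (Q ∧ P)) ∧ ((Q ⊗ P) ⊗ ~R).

~Q = 1 − 0.95 = 0.05
Q ∧ P = min(0.95, 0.20) = 0.20
~Q ⊗ (Q ∧ P) = max(0, 0.05 + 0.20 − 1) = max(0, -0.75) = 0.00
Q ⊗ P = max(0, 0.95 + 0.20 − 1) = max(0, 0.15) = 0.15
~R = 1 − 0.95 = 0.05
(Q ⊗ P) ⊗ ~R = max(0, 0.15 + 0.05 − 1) = max(0, -0.80) = 0.00
(~Q ⊗ (Q ∧ P)) ∧ ((Q ⊗ P) ⊗ ~R) = min(0.00, 0.00) = 0.00

0.00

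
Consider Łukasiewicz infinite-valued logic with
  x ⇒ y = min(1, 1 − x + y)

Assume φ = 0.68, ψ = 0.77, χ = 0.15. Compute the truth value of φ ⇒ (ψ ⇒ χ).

0.70

ψ ⇒ χ = min(1, 1 − 0.77 + 0.15) = min(1, 0.38) = 0.38
φ ⇒ (ψ ⇒ χ) = min(1, 1 − 0.68 + 0.38) = min(1, 0.70) = 0.70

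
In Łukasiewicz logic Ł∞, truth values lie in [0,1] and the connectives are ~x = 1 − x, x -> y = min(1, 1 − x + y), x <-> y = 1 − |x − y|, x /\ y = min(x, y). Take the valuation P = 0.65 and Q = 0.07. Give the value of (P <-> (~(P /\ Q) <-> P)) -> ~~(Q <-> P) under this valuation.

0.49

P /\ Q = min(0.65, 0.07) = 0.07
~(P /\ Q) = 1 − 0.07 = 0.93
~(P /\ Q) <-> P = 1 − |0.93 − 0.65| = 1 − 0.28 = 0.72
P <-> (~(P /\ Q) <-> P) = 1 − |0.65 − 0.72| = 1 − 0.07 = 0.93
Q <-> P = 1 − |0.07 − 0.65| = 1 − 0.58 = 0.42
~(Q <-> P) = 1 − 0.42 = 0.58
~~(Q <-> P) = 1 − 0.58 = 0.42
(P <-> (~(P /\ Q) <-> P)) -> ~~(Q <-> P) = min(1, 1 − 0.93 + 0.42) = min(1, 0.49) = 0.49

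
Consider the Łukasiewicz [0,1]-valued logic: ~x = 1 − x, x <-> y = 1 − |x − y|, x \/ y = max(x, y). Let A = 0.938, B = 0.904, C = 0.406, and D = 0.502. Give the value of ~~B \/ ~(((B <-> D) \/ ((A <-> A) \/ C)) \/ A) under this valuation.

~B = 1 − 0.904 = 0.096
~~B = 1 − 0.096 = 0.904
B <-> D = 1 − |0.904 − 0.502| = 1 − 0.402 = 0.598
A <-> A = 1 − |0.938 − 0.938| = 1 − 0.000 = 1.000
(A <-> A) \/ C = max(1.000, 0.406) = 1.000
(B <-> D) \/ ((A <-> A) \/ C) = max(0.598, 1.000) = 1.000
((B <-> D) \/ ((A <-> A) \/ C)) \/ A = max(1.000, 0.938) = 1.000
~(((B <-> D) \/ ((A <-> A) \/ C)) \/ A) = 1 − 1.000 = 0.000
~~B \/ ~(((B <-> D) \/ ((A <-> A) \/ C)) \/ A) = max(0.904, 0.000) = 0.904

0.904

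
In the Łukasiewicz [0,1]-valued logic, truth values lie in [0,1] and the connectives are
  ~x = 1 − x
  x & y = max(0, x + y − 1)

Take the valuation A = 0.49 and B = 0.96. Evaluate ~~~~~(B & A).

0.55

B & A = max(0, 0.96 + 0.49 − 1) = max(0, 0.45) = 0.45
~(B & A) = 1 − 0.45 = 0.55
~~(B & A) = 1 − 0.55 = 0.45
~~~(B & A) = 1 − 0.45 = 0.55
~~~~(B & A) = 1 − 0.55 = 0.45
~~~~~(B & A) = 1 − 0.45 = 0.55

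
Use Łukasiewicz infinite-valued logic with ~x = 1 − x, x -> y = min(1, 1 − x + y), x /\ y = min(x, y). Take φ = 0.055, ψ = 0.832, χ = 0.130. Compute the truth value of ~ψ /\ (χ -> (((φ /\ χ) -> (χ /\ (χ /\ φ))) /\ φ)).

~ψ = 1 − 0.832 = 0.168
φ /\ χ = min(0.055, 0.130) = 0.055
χ /\ φ = min(0.130, 0.055) = 0.055
χ /\ (χ /\ φ) = min(0.130, 0.055) = 0.055
(φ /\ χ) -> (χ /\ (χ /\ φ)) = min(1, 1 − 0.055 + 0.055) = min(1, 1.000) = 1.000
((φ /\ χ) -> (χ /\ (χ /\ φ))) /\ φ = min(1.000, 0.055) = 0.055
χ -> (((φ /\ χ) -> (χ /\ (χ /\ φ))) /\ φ) = min(1, 1 − 0.130 + 0.055) = min(1, 0.925) = 0.925
~ψ /\ (χ -> (((φ /\ χ) -> (χ /\ (χ /\ φ))) /\ φ)) = min(0.168, 0.925) = 0.168

0.168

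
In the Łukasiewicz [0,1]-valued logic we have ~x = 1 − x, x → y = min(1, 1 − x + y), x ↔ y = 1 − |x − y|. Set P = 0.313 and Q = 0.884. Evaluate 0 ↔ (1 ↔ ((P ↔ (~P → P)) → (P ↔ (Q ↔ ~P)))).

~P = 1 − 0.313 = 0.687
~P → P = min(1, 1 − 0.687 + 0.313) = min(1, 0.626) = 0.626
P ↔ (~P → P) = 1 − |0.313 − 0.626| = 1 − 0.313 = 0.687
Q ↔ ~P = 1 − |0.884 − 0.687| = 1 − 0.197 = 0.803
P ↔ (Q ↔ ~P) = 1 − |0.313 − 0.803| = 1 − 0.490 = 0.510
(P ↔ (~P → P)) → (P ↔ (Q ↔ ~P)) = min(1, 1 − 0.687 + 0.510) = min(1, 0.823) = 0.823
1 ↔ ((P ↔ (~P → P)) → (P ↔ (Q ↔ ~P))) = 1 − |1.000 − 0.823| = 1 − 0.177 = 0.823
0 ↔ (1 ↔ ((P ↔ (~P → P)) → (P ↔ (Q ↔ ~P)))) = 1 − |0.000 − 0.823| = 1 − 0.823 = 0.177

0.177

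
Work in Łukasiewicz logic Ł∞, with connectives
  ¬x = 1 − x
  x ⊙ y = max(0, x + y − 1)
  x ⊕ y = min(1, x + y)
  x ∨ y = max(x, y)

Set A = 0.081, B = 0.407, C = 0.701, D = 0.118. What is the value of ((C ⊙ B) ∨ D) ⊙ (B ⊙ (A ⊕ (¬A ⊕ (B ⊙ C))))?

0.000

C ⊙ B = max(0, 0.701 + 0.407 − 1) = max(0, 0.108) = 0.108
(C ⊙ B) ∨ D = max(0.108, 0.118) = 0.118
¬A = 1 − 0.081 = 0.919
B ⊙ C = max(0, 0.407 + 0.701 − 1) = max(0, 0.108) = 0.108
¬A ⊕ (B ⊙ C) = min(1, 0.919 + 0.108) = min(1, 1.027) = 1.000
A ⊕ (¬A ⊕ (B ⊙ C)) = min(1, 0.081 + 1.000) = min(1, 1.081) = 1.000
B ⊙ (A ⊕ (¬A ⊕ (B ⊙ C))) = max(0, 0.407 + 1.000 − 1) = max(0, 0.407) = 0.407
((C ⊙ B) ∨ D) ⊙ (B ⊙ (A ⊕ (¬A ⊕ (B ⊙ C)))) = max(0, 0.118 + 0.407 − 1) = max(0, -0.475) = 0.000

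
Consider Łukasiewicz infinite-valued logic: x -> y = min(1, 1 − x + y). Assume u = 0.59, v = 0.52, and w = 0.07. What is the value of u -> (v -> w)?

v -> w = min(1, 1 − 0.52 + 0.07) = min(1, 0.55) = 0.55
u -> (v -> w) = min(1, 1 − 0.59 + 0.55) = min(1, 0.96) = 0.96

0.96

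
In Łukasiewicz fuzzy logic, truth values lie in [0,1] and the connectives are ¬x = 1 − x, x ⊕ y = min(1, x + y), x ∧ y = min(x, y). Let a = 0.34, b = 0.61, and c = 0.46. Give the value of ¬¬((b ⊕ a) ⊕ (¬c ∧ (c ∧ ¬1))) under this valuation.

0.95

b ⊕ a = min(1, 0.61 + 0.34) = min(1, 0.95) = 0.95
¬c = 1 − 0.46 = 0.54
¬1 = 1 − 1.00 = 0.00
c ∧ ¬1 = min(0.46, 0.00) = 0.00
¬c ∧ (c ∧ ¬1) = min(0.54, 0.00) = 0.00
(b ⊕ a) ⊕ (¬c ∧ (c ∧ ¬1)) = min(1, 0.95 + 0.00) = min(1, 0.95) = 0.95
¬((b ⊕ a) ⊕ (¬c ∧ (c ∧ ¬1))) = 1 − 0.95 = 0.05
¬¬((b ⊕ a) ⊕ (¬c ∧ (c ∧ ¬1))) = 1 − 0.05 = 0.95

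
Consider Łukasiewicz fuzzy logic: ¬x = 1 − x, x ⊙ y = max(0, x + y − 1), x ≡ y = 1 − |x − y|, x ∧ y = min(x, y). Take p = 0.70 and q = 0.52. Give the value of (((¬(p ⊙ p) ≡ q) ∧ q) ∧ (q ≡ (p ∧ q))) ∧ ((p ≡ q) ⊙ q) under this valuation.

p ⊙ p = max(0, 0.70 + 0.70 − 1) = max(0, 0.40) = 0.40
¬(p ⊙ p) = 1 − 0.40 = 0.60
¬(p ⊙ p) ≡ q = 1 − |0.60 − 0.52| = 1 − 0.08 = 0.92
(¬(p ⊙ p) ≡ q) ∧ q = min(0.92, 0.52) = 0.52
p ∧ q = min(0.70, 0.52) = 0.52
q ≡ (p ∧ q) = 1 − |0.52 − 0.52| = 1 − 0.00 = 1.00
((¬(p ⊙ p) ≡ q) ∧ q) ∧ (q ≡ (p ∧ q)) = min(0.52, 1.00) = 0.52
p ≡ q = 1 − |0.70 − 0.52| = 1 − 0.18 = 0.82
(p ≡ q) ⊙ q = max(0, 0.82 + 0.52 − 1) = max(0, 0.34) = 0.34
(((¬(p ⊙ p) ≡ q) ∧ q) ∧ (q ≡ (p ∧ q))) ∧ ((p ≡ q) ⊙ q) = min(0.52, 0.34) = 0.34

0.34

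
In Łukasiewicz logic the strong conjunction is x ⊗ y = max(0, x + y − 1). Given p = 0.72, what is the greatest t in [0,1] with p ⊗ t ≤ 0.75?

1.00

The residuum of the Łukasiewicz t-norm gives the supremum: min(1, 1 − 0.72 + 0.75).
1 − 0.72 + 0.75 = 1.03, so t = min(1, 1.03) = 1.00.
Check: 0.72 ⊗ 1.00 = max(0, 0.72) = 0.72 ≤ 0.75.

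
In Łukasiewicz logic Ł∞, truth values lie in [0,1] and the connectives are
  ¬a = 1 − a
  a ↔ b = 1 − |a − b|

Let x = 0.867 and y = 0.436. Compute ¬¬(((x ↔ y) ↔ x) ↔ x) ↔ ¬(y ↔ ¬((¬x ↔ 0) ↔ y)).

0.170

x ↔ y = 1 − |0.867 − 0.436| = 1 − 0.431 = 0.569
(x ↔ y) ↔ x = 1 − |0.569 − 0.867| = 1 − 0.298 = 0.702
((x ↔ y) ↔ x) ↔ x = 1 − |0.702 − 0.867| = 1 − 0.165 = 0.835
¬(((x ↔ y) ↔ x) ↔ x) = 1 − 0.835 = 0.165
¬¬(((x ↔ y) ↔ x) ↔ x) = 1 − 0.165 = 0.835
¬x = 1 − 0.867 = 0.133
¬x ↔ 0 = 1 − |0.133 − 0.000| = 1 − 0.133 = 0.867
(¬x ↔ 0) ↔ y = 1 − |0.867 − 0.436| = 1 − 0.431 = 0.569
¬((¬x ↔ 0) ↔ y) = 1 − 0.569 = 0.431
y ↔ ¬((¬x ↔ 0) ↔ y) = 1 − |0.436 − 0.431| = 1 − 0.005 = 0.995
¬(y ↔ ¬((¬x ↔ 0) ↔ y)) = 1 − 0.995 = 0.005
¬¬(((x ↔ y) ↔ x) ↔ x) ↔ ¬(y ↔ ¬((¬x ↔ 0) ↔ y)) = 1 − |0.835 − 0.005| = 1 − 0.830 = 0.170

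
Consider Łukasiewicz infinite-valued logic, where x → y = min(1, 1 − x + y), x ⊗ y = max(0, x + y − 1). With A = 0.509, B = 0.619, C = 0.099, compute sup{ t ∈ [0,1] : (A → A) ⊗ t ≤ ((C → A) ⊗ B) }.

0.619

A → A = min(1, 1 − 0.509 + 0.509) = min(1, 1.000) = 1.000
So the left factor is A → A = 1.000.
C → A = min(1, 1 − 0.099 + 0.509) = min(1, 1.410) = 1.000
(C → A) ⊗ B = max(0, 1.000 + 0.619 − 1) = max(0, 0.619) = 0.619
So the right-hand bound is (C → A) ⊗ B = 0.619.
The residuum of the Łukasiewicz t-norm gives the supremum: min(1, 1 − 1.000 + 0.619).
1 − 1.000 + 0.619 = 0.619, so t = min(1, 0.619) = 0.619.
Check: 1.000 ⊗ 0.619 = max(0, 0.619) = 0.619 ≤ 0.619.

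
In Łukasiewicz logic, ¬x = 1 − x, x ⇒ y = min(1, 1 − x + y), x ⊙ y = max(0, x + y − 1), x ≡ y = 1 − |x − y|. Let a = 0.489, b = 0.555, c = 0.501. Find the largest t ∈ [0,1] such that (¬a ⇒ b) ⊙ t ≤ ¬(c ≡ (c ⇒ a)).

¬a = 1 − 0.489 = 0.511
¬a ⇒ b = min(1, 1 − 0.511 + 0.555) = min(1, 1.044) = 1.000
So the left factor is ¬a ⇒ b = 1.000.
c ⇒ a = min(1, 1 − 0.501 + 0.489) = min(1, 0.988) = 0.988
c ≡ (c ⇒ a) = 1 − |0.501 − 0.988| = 1 − 0.487 = 0.513
¬(c ≡ (c ⇒ a)) = 1 − 0.513 = 0.487
So the right-hand bound is ¬(c ≡ (c ⇒ a)) = 0.487.
The residuum of the Łukasiewicz t-norm gives the supremum: min(1, 1 − 1.000 + 0.487).
1 − 1.000 + 0.487 = 0.487, so t = min(1, 0.487) = 0.487.
Check: 1.000 ⊙ 0.487 = max(0, 0.487) = 0.487 ≤ 0.487.

0.487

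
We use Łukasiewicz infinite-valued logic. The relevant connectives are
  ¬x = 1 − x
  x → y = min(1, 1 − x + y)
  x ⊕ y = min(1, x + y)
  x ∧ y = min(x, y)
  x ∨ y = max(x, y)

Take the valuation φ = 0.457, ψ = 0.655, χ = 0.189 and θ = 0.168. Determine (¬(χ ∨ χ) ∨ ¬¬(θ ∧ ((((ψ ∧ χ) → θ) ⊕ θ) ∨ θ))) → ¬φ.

χ ∨ χ = max(0.189, 0.189) = 0.189
¬(χ ∨ χ) = 1 − 0.189 = 0.811
ψ ∧ χ = min(0.655, 0.189) = 0.189
(ψ ∧ χ) → θ = min(1, 1 − 0.189 + 0.168) = min(1, 0.979) = 0.979
((ψ ∧ χ) → θ) ⊕ θ = min(1, 0.979 + 0.168) = min(1, 1.147) = 1.000
(((ψ ∧ χ) → θ) ⊕ θ) ∨ θ = max(1.000, 0.168) = 1.000
θ ∧ ((((ψ ∧ χ) → θ) ⊕ θ) ∨ θ) = min(0.168, 1.000) = 0.168
¬(θ ∧ ((((ψ ∧ χ) → θ) ⊕ θ) ∨ θ)) = 1 − 0.168 = 0.832
¬¬(θ ∧ ((((ψ ∧ χ) → θ) ⊕ θ) ∨ θ)) = 1 − 0.832 = 0.168
¬(χ ∨ χ) ∨ ¬¬(θ ∧ ((((ψ ∧ χ) → θ) ⊕ θ) ∨ θ)) = max(0.811, 0.168) = 0.811
¬φ = 1 − 0.457 = 0.543
(¬(χ ∨ χ) ∨ ¬¬(θ ∧ ((((ψ ∧ χ) → θ) ⊕ θ) ∨ θ))) → ¬φ = min(1, 1 − 0.811 + 0.543) = min(1, 0.732) = 0.732

0.732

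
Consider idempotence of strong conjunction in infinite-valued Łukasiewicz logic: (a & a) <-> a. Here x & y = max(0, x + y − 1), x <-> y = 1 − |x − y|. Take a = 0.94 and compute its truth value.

a & a = max(0, 0.94 + 0.94 − 1) = max(0, 0.88) = 0.88
(a & a) <-> a = 1 − |0.88 − 0.94| = 1 − 0.06 = 0.94
(The value 0.94 < 1 shows this instance is not satisfied; fails in Ł∞ since a ⊗ a = max(0, 2a−1) ≠ a in general.)

0.94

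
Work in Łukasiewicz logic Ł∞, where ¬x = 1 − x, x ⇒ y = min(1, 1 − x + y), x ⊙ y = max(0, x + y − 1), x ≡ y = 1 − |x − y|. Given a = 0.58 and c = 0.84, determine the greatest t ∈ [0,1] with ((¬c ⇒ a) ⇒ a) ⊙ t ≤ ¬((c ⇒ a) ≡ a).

0.58

¬c = 1 − 0.84 = 0.16
¬c ⇒ a = min(1, 1 − 0.16 + 0.58) = min(1, 1.42) = 1.00
(¬c ⇒ a) ⇒ a = min(1, 1 − 1.00 + 0.58) = min(1, 0.58) = 0.58
So the left factor is (¬c ⇒ a) ⇒ a = 0.58.
c ⇒ a = min(1, 1 − 0.84 + 0.58) = min(1, 0.74) = 0.74
(c ⇒ a) ≡ a = 1 − |0.74 − 0.58| = 1 − 0.16 = 0.84
¬((c ⇒ a) ≡ a) = 1 − 0.84 = 0.16
So the right-hand bound is ¬((c ⇒ a) ≡ a) = 0.16.
The residuum of the Łukasiewicz t-norm gives the supremum: min(1, 1 − 0.58 + 0.16).
1 − 0.58 + 0.16 = 0.58, so t = min(1, 0.58) = 0.58.
Check: 0.58 ⊙ 0.58 = max(0, 0.16) = 0.16 ≤ 0.16.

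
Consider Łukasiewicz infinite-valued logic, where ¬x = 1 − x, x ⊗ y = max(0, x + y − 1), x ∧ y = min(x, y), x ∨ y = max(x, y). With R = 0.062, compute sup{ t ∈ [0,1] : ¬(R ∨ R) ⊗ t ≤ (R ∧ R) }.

0.124

R ∨ R = max(0.062, 0.062) = 0.062
¬(R ∨ R) = 1 − 0.062 = 0.938
So the left factor is ¬(R ∨ R) = 0.938.
R ∧ R = min(0.062, 0.062) = 0.062
So the right-hand bound is R ∧ R = 0.062.
The residuum of the Łukasiewicz t-norm gives the supremum: min(1, 1 − 0.938 + 0.062).
1 − 0.938 + 0.062 = 0.124, so t = min(1, 0.124) = 0.124.
Check: 0.938 ⊗ 0.124 = max(0, 0.062) = 0.062 ≤ 0.062.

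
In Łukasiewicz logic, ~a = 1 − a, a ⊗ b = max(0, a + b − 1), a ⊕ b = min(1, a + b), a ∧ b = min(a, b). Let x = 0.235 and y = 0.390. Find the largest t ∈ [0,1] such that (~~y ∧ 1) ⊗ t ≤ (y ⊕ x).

1.000

~y = 1 − 0.390 = 0.610
~~y = 1 − 0.610 = 0.390
~~y ∧ 1 = min(0.390, 1.000) = 0.390
So the left factor is ~~y ∧ 1 = 0.390.
y ⊕ x = min(1, 0.390 + 0.235) = min(1, 0.625) = 0.625
So the right-hand bound is y ⊕ x = 0.625.
The residuum of the Łukasiewicz t-norm gives the supremum: min(1, 1 − 0.390 + 0.625).
1 − 0.390 + 0.625 = 1.235, so t = min(1, 1.235) = 1.000.
Check: 0.390 ⊗ 1.000 = max(0, 0.390) = 0.390 ≤ 0.625.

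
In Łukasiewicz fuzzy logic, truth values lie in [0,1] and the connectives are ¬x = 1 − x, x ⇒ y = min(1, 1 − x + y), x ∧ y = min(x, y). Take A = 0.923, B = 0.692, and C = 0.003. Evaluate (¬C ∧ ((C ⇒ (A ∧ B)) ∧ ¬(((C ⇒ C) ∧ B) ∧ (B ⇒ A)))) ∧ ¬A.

¬C = 1 − 0.003 = 0.997
A ∧ B = min(0.923, 0.692) = 0.692
C ⇒ (A ∧ B) = min(1, 1 − 0.003 + 0.692) = min(1, 1.689) = 1.000
C ⇒ C = min(1, 1 − 0.003 + 0.003) = min(1, 1.000) = 1.000
(C ⇒ C) ∧ B = min(1.000, 0.692) = 0.692
B ⇒ A = min(1, 1 − 0.692 + 0.923) = min(1, 1.231) = 1.000
((C ⇒ C) ∧ B) ∧ (B ⇒ A) = min(0.692, 1.000) = 0.692
¬(((C ⇒ C) ∧ B) ∧ (B ⇒ A)) = 1 − 0.692 = 0.308
(C ⇒ (A ∧ B)) ∧ ¬(((C ⇒ C) ∧ B) ∧ (B ⇒ A)) = min(1.000, 0.308) = 0.308
¬C ∧ ((C ⇒ (A ∧ B)) ∧ ¬(((C ⇒ C) ∧ B) ∧ (B ⇒ A))) = min(0.997, 0.308) = 0.308
¬A = 1 − 0.923 = 0.077
(¬C ∧ ((C ⇒ (A ∧ B)) ∧ ¬(((C ⇒ C) ∧ B) ∧ (B ⇒ A)))) ∧ ¬A = min(0.308, 0.077) = 0.077

0.077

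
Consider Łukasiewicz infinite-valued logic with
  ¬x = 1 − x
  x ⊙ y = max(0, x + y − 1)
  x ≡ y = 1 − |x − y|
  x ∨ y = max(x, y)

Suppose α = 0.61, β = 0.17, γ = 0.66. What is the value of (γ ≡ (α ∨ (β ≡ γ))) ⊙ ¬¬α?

β ≡ γ = 1 − |0.17 − 0.66| = 1 − 0.49 = 0.51
α ∨ (β ≡ γ) = max(0.61, 0.51) = 0.61
γ ≡ (α ∨ (β ≡ γ)) = 1 − |0.66 − 0.61| = 1 − 0.05 = 0.95
¬α = 1 − 0.61 = 0.39
¬¬α = 1 − 0.39 = 0.61
(γ ≡ (α ∨ (β ≡ γ))) ⊙ ¬¬α = max(0, 0.95 + 0.61 − 1) = max(0, 0.56) = 0.56

0.56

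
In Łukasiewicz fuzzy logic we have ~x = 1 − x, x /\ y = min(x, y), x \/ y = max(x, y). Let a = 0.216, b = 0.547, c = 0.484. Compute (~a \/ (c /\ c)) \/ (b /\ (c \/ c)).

0.784

~a = 1 − 0.216 = 0.784
c /\ c = min(0.484, 0.484) = 0.484
~a \/ (c /\ c) = max(0.784, 0.484) = 0.784
c \/ c = max(0.484, 0.484) = 0.484
b /\ (c \/ c) = min(0.547, 0.484) = 0.484
(~a \/ (c /\ c)) \/ (b /\ (c \/ c)) = max(0.784, 0.484) = 0.784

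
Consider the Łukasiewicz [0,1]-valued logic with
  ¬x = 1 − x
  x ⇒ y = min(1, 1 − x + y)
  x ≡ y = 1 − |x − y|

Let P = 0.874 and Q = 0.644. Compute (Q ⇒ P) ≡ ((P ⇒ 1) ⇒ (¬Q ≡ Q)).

0.712

Q ⇒ P = min(1, 1 − 0.644 + 0.874) = min(1, 1.230) = 1.000
P ⇒ 1 = min(1, 1 − 0.874 + 1.000) = min(1, 1.126) = 1.000
¬Q = 1 − 0.644 = 0.356
¬Q ≡ Q = 1 − |0.356 − 0.644| = 1 − 0.288 = 0.712
(P ⇒ 1) ⇒ (¬Q ≡ Q) = min(1, 1 − 1.000 + 0.712) = min(1, 0.712) = 0.712
(Q ⇒ P) ≡ ((P ⇒ 1) ⇒ (¬Q ≡ Q)) = 1 − |1.000 − 0.712| = 1 − 0.288 = 0.712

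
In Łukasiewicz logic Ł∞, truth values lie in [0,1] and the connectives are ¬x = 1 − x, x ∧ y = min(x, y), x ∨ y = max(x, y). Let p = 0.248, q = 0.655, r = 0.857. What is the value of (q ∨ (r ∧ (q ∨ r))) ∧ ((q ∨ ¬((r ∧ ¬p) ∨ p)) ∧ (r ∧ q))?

0.655

q ∨ r = max(0.655, 0.857) = 0.857
r ∧ (q ∨ r) = min(0.857, 0.857) = 0.857
q ∨ (r ∧ (q ∨ r)) = max(0.655, 0.857) = 0.857
¬p = 1 − 0.248 = 0.752
r ∧ ¬p = min(0.857, 0.752) = 0.752
(r ∧ ¬p) ∨ p = max(0.752, 0.248) = 0.752
¬((r ∧ ¬p) ∨ p) = 1 − 0.752 = 0.248
q ∨ ¬((r ∧ ¬p) ∨ p) = max(0.655, 0.248) = 0.655
r ∧ q = min(0.857, 0.655) = 0.655
(q ∨ ¬((r ∧ ¬p) ∨ p)) ∧ (r ∧ q) = min(0.655, 0.655) = 0.655
(q ∨ (r ∧ (q ∨ r))) ∧ ((q ∨ ¬((r ∧ ¬p) ∨ p)) ∧ (r ∧ q)) = min(0.857, 0.655) = 0.655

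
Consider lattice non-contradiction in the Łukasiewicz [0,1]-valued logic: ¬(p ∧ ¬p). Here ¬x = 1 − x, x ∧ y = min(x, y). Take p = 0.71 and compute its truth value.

¬p = 1 − 0.71 = 0.29
p ∧ ¬p = min(0.71, 0.29) = 0.29
¬(p ∧ ¬p) = 1 − 0.29 = 0.71
(The value 0.71 < 1 shows this instance is not satisfied; not a Ł∞-tautology — its value is 1 − min(a, 1−a).)

0.71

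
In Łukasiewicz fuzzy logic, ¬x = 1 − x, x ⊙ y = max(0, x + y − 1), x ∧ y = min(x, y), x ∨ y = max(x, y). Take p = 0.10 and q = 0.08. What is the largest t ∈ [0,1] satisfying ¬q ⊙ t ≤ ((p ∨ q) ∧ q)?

¬q = 1 − 0.08 = 0.92
So the left factor is ¬q = 0.92.
p ∨ q = max(0.10, 0.08) = 0.10
(p ∨ q) ∧ q = min(0.10, 0.08) = 0.08
So the right-hand bound is (p ∨ q) ∧ q = 0.08.
The residuum of the Łukasiewicz t-norm gives the supremum: min(1, 1 − 0.92 + 0.08).
1 − 0.92 + 0.08 = 0.16, so t = min(1, 0.16) = 0.16.
Check: 0.92 ⊙ 0.16 = max(0, 0.08) = 0.08 ≤ 0.08.

0.16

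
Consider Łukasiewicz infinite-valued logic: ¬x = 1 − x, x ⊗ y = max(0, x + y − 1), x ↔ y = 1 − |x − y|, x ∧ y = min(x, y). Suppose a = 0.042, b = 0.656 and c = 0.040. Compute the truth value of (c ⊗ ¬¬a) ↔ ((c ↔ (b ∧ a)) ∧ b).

0.344

¬a = 1 − 0.042 = 0.958
¬¬a = 1 − 0.958 = 0.042
c ⊗ ¬¬a = max(0, 0.040 + 0.042 − 1) = max(0, -0.918) = 0.000
b ∧ a = min(0.656, 0.042) = 0.042
c ↔ (b ∧ a) = 1 − |0.040 − 0.042| = 1 − 0.002 = 0.998
(c ↔ (b ∧ a)) ∧ b = min(0.998, 0.656) = 0.656
(c ⊗ ¬¬a) ↔ ((c ↔ (b ∧ a)) ∧ b) = 1 − |0.000 − 0.656| = 1 − 0.656 = 0.344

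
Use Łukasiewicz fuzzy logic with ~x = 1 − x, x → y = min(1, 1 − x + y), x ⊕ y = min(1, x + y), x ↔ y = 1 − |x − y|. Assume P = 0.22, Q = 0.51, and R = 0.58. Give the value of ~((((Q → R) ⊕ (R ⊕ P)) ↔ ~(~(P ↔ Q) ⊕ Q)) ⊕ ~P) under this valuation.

0.02

Q → R = min(1, 1 − 0.51 + 0.58) = min(1, 1.07) = 1.00
R ⊕ P = min(1, 0.58 + 0.22) = min(1, 0.80) = 0.80
(Q → R) ⊕ (R ⊕ P) = min(1, 1.00 + 0.80) = min(1, 1.80) = 1.00
P ↔ Q = 1 − |0.22 − 0.51| = 1 − 0.29 = 0.71
~(P ↔ Q) = 1 − 0.71 = 0.29
~(P ↔ Q) ⊕ Q = min(1, 0.29 + 0.51) = min(1, 0.80) = 0.80
~(~(P ↔ Q) ⊕ Q) = 1 − 0.80 = 0.20
((Q → R) ⊕ (R ⊕ P)) ↔ ~(~(P ↔ Q) ⊕ Q) = 1 − |1.00 − 0.20| = 1 − 0.80 = 0.20
~P = 1 − 0.22 = 0.78
(((Q → R) ⊕ (R ⊕ P)) ↔ ~(~(P ↔ Q) ⊕ Q)) ⊕ ~P = min(1, 0.20 + 0.78) = min(1, 0.98) = 0.98
~((((Q → R) ⊕ (R ⊕ P)) ↔ ~(~(P ↔ Q) ⊕ Q)) ⊕ ~P) = 1 − 0.98 = 0.02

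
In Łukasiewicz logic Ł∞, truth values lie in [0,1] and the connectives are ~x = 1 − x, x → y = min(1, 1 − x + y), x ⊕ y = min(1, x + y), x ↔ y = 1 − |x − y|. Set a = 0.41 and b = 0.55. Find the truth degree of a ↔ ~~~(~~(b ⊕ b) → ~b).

b ⊕ b = min(1, 0.55 + 0.55) = min(1, 1.10) = 1.00
~(b ⊕ b) = 1 − 1.00 = 0.00
~~(b ⊕ b) = 1 − 0.00 = 1.00
~b = 1 − 0.55 = 0.45
~~(b ⊕ b) → ~b = min(1, 1 − 1.00 + 0.45) = min(1, 0.45) = 0.45
~(~~(b ⊕ b) → ~b) = 1 − 0.45 = 0.55
~~(~~(b ⊕ b) → ~b) = 1 − 0.55 = 0.45
~~~(~~(b ⊕ b) → ~b) = 1 − 0.45 = 0.55
a ↔ ~~~(~~(b ⊕ b) → ~b) = 1 − |0.41 − 0.55| = 1 − 0.14 = 0.86

0.86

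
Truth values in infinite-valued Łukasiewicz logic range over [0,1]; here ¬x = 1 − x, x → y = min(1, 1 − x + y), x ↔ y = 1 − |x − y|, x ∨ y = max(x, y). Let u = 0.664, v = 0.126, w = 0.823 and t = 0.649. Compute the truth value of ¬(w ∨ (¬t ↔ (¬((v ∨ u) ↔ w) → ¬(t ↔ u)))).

0.177

¬t = 1 − 0.649 = 0.351
v ∨ u = max(0.126, 0.664) = 0.664
(v ∨ u) ↔ w = 1 − |0.664 − 0.823| = 1 − 0.159 = 0.841
¬((v ∨ u) ↔ w) = 1 − 0.841 = 0.159
t ↔ u = 1 − |0.649 − 0.664| = 1 − 0.015 = 0.985
¬(t ↔ u) = 1 − 0.985 = 0.015
¬((v ∨ u) ↔ w) → ¬(t ↔ u) = min(1, 1 − 0.159 + 0.015) = min(1, 0.856) = 0.856
¬t ↔ (¬((v ∨ u) ↔ w) → ¬(t ↔ u)) = 1 − |0.351 − 0.856| = 1 − 0.505 = 0.495
w ∨ (¬t ↔ (¬((v ∨ u) ↔ w) → ¬(t ↔ u))) = max(0.823, 0.495) = 0.823
¬(w ∨ (¬t ↔ (¬((v ∨ u) ↔ w) → ¬(t ↔ u)))) = 1 − 0.823 = 0.177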